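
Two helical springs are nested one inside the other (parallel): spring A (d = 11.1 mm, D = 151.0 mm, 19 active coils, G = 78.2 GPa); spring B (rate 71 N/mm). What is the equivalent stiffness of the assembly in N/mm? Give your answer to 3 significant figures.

k_A = Gd⁴/(8D³N_a) = (78.2×10³)(11.1⁴)/(8·151.0³·19) = 2.2684 N/mm
Parallel: k_eq = 2.2684 + 71 = 73.268 N/mm

73.3 N/mm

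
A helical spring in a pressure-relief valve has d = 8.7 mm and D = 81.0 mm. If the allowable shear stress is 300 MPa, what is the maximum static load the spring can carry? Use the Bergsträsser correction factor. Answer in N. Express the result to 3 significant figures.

836 N

C = D/d = 81.0/8.7 = 9.3103
K_B = (4C+2)/(4C−3) = 39.241/34.241 = 1.1460
τ_max = K·8FD/(πd³) → F_max = τ_allow·πd³/(8DK)
F_max = 300·π·8.7³/(8·81.0·1.1460) = 6.2062e+05/742.62 = 835.72 N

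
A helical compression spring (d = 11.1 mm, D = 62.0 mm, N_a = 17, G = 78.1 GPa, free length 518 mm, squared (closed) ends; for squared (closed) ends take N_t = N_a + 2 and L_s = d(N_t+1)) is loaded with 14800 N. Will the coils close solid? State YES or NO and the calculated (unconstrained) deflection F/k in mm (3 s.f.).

YES, δ = 405 mm

k = Gd⁴/(8D³N_a) = (78.1×10³)(11.1⁴)/(8·62.0³·17) = 36.579 N/mm
N_t = 19; L_s = 11.1·20 = 222 mm; δ_solid = L₀ − L_s = 518 − 222 = 296 mm
δ = F/k = 14800/36.579 = 404.61 mm
δ ≥ δ_solid → spring goes solid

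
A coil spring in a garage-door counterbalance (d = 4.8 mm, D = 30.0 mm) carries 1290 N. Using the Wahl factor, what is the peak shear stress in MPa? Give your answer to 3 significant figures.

1110 MPa

Spring index C = D/d = 30.0/4.8 = 6.2500
K_W = (4C−1)/(4C−4) + 0.615/C = 24.000/21.000 + 0.0984 = 1.2413
τ₀ = 8FD/(πd³) = 8·1290·30.0/(π·4.8³) = 309600/347.44 = 891.1 MPa
τ_max = K·τ₀ = 1.2413 × 891.1 = 1106.1 MPa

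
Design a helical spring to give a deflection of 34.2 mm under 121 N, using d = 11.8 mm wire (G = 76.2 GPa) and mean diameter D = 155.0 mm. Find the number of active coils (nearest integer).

Required rate k = F/δ = 121/34.2 = 3.538 N/mm
N_a = Gd⁴/(8D³k) = (76.2×10³ × 11.8⁴)/(8 × 155.0³ × 3.538)
    = 1.47735e+09 / 1.05401e+08 = 14.02 → 14 coils

14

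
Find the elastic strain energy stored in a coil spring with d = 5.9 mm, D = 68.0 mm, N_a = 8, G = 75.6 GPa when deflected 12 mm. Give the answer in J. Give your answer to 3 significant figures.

k = Gd⁴/(8D³N_a) = (75.6×10³)(5.9⁴)/(8·68.0³·8) = 4.5522 N/mm
U = ½kδ² = 0.5 × 4.5522 × 12² = 327.76 N·mm = 0.32776 J

0.328 J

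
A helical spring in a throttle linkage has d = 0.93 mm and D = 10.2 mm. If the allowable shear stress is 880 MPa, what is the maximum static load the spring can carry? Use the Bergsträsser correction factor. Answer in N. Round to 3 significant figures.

C = D/d = 10.2/0.93 = 10.9677
K_B = (4C+2)/(4C−3) = 45.871/40.871 = 1.1223
τ_max = K·8FD/(πd³) → F_max = τ_allow·πd³/(8DK)
F_max = 880·π·0.93³/(8·10.2·1.1223) = 2223.7/91.583 = 24.281 N

24.3 N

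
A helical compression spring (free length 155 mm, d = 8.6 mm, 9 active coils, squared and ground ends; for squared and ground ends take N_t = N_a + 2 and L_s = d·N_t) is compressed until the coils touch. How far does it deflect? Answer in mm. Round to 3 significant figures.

60.4 mm

N_t = 11; L_s = 8.6·11 = 94.6 mm
δ_solid = L₀ − L_s = 155 − 94.6 = 60.4 mm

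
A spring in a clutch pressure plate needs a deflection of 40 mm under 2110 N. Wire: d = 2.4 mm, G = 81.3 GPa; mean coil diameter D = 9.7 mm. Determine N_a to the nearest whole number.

Required rate k = F/δ = 2110/40 = 52.75 N/mm
N_a = Gd⁴/(8D³k) = (81.3×10³ × 2.4⁴)/(8 × 9.7³ × 52.75)
    = 2.69734e+06 / 385148 = 7.003 → 7 coils

7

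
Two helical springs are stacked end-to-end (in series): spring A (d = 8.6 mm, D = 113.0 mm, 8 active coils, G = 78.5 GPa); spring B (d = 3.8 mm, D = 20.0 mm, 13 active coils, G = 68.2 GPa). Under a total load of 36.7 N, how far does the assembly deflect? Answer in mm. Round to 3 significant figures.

10.0 mm

k_A = Gd⁴/(8D³N_a) = (78.5×10³)(8.6⁴)/(8·113.0³·8) = 4.6499 N/mm
k_B = Gd⁴/(8D³N_a) = (68.2×10³)(3.8⁴)/(8·20.0³·13) = 17.092 N/mm
Series: 1/k_eq = 1/4.6499 + 1/17.092 = 0.27356; k_eq = 3.6555 N/mm
δ = F/k_eq = 36.7/3.6555 = 10.04 mm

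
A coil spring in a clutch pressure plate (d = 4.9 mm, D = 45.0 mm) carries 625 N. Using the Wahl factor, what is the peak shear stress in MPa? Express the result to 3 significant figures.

705 MPa

Spring index C = D/d = 45.0/4.9 = 9.1837
K_W = (4C−1)/(4C−4) + 0.615/C = 35.735/32.735 + 0.0670 = 1.1586
τ₀ = 8FD/(πd³) = 8·625·45.0/(π·4.9³) = 225000/369.61 = 608.76 MPa
τ_max = K·τ₀ = 1.1586 × 608.76 = 705.31 MPa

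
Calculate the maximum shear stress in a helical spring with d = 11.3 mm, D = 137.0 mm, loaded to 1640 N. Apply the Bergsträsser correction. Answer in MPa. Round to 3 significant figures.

440 MPa

Spring index C = D/d = 137.0/11.3 = 12.1239
K_B = (4C+2)/(4C−3) = 50.496/45.496 = 1.1099
τ₀ = 8FD/(πd³) = 8·1640·137.0/(π·11.3³) = 1.79744e+06/4533 = 396.52 MPa
τ_max = K·τ₀ = 1.1099 × 396.52 = 440.1 MPa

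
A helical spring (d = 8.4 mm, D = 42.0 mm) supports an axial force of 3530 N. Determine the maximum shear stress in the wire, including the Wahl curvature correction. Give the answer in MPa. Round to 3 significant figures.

Spring index C = D/d = 42.0/8.4 = 5.0000
K_W = (4C−1)/(4C−4) + 0.615/C = 19.000/16.000 + 0.1230 = 1.3105
τ₀ = 8FD/(πd³) = 8·3530·42.0/(π·8.4³) = 1.18608e+06/1862 = 636.98 MPa
τ_max = K·τ₀ = 1.3105 × 636.98 = 834.76 MPa

835 MPa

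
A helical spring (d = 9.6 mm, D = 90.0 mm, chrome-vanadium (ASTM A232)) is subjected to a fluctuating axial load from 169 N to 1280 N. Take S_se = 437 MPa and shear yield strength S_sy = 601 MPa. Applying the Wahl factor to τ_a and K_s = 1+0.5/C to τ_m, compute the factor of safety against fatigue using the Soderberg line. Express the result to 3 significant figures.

C = D/d = 90.0/9.6 = 9.3750; K_W = (4C−1)/(4C−4)+0.615/C = 1.1552; K_s = 1+0.5/C = 1.0533
F_a = (F_max−F_min)/2 = 555.5 N; F_m = (F_max+F_min)/2 = 724.5 N
τ_a = K_W·8F_aD/(πd³) = 1.1552 × 143.9 = 166.22 MPa
τ_m = K_s·8F_mD/(πd³) = 1.0533 × 187.68 = 197.68 MPa
Soderberg: 1/n_f = τ_a/S_se + τ_m/S_sy = 166.22/437 + 197.68/601 = 0.38037 + 0.32893 = 0.7093
n_f = 1/0.7093 = 1.41

1.41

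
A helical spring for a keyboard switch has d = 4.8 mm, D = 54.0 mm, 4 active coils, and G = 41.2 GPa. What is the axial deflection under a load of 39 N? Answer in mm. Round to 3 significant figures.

k = Gd⁴/(8D³N_a) = (41.2×10³)(4.8⁴)/(8·54.0³·4) = 4.3404 N/mm
δ = F/k = 39 / 4.3404 = 8.9853 mm

8.99 mm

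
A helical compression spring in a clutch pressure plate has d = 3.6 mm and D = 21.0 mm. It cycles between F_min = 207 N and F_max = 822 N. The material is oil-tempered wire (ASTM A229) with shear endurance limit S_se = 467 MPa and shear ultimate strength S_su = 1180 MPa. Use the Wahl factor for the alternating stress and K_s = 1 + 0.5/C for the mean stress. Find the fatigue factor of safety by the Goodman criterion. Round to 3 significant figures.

0.669

C = D/d = 21.0/3.6 = 5.8333; K_W = (4C−1)/(4C−4)+0.615/C = 1.2606; K_s = 1+0.5/C = 1.0857
F_a = (F_max−F_min)/2 = 307.5 N; F_m = (F_max+F_min)/2 = 514.5 N
τ_a = K_W·8F_aD/(πd³) = 1.2606 × 352.45 = 444.3 MPa
τ_m = K_s·8F_mD/(πd³) = 1.0857 × 589.71 = 640.25 MPa
Goodman: 1/n_f = τ_a/S_se + τ_m/S_su = 444.3/467 + 640.25/1180 = 0.95139 + 0.54259 = 1.494
n_f = 1/1.494 = 0.6694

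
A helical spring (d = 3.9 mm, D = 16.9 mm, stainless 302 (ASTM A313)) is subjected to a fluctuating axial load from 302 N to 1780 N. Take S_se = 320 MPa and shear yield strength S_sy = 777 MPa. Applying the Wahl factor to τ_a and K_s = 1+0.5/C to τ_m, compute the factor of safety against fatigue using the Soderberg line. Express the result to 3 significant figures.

0.296

C = D/d = 16.9/3.9 = 4.3333; K_W = (4C−1)/(4C−4)+0.615/C = 1.3669; K_s = 1+0.5/C = 1.1154
F_a = (F_max−F_min)/2 = 739 N; F_m = (F_max+F_min)/2 = 1041 N
τ_a = K_W·8F_aD/(πd³) = 1.3669 × 536.14 = 732.86 MPa
τ_m = K_s·8F_mD/(πd³) = 1.1154 × 755.24 = 842.38 MPa
Soderberg: 1/n_f = τ_a/S_se + τ_m/S_sy = 732.86/320 + 842.38/777 = 2.29019 + 1.08414 = 3.3743
n_f = 1/3.3743 = 0.2964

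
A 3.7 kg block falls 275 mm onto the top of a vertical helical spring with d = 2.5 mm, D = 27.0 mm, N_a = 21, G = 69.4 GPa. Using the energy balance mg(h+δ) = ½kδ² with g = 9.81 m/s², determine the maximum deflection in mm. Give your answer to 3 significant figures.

k = Gd⁴/(8D³N_a) = (69.4×10³)(2.5⁴)/(8·27.0³·21) = 0.81982 N/mm
W = mg = 3.7 × 9.81 = 36.297 N
½kδ² − Wδ − Wh = 0 → δ = (W + √(W² + 2kWh))/k
δ = (36.297 + √(1317.5 + 16366.4))/0.81982 = (36.297 + 132.98)/0.81982 = 206.48 mm

206 mm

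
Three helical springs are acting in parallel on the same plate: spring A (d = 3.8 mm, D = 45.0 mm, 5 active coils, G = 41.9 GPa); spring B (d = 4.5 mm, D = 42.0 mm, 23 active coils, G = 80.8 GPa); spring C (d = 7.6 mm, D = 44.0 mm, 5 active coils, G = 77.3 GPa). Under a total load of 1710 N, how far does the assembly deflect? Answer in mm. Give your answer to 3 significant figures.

21.2 mm

k_A = Gd⁴/(8D³N_a) = (41.9×10³)(3.8⁴)/(8·45.0³·5) = 2.3969 N/mm
k_B = Gd⁴/(8D³N_a) = (80.8×10³)(4.5⁴)/(8·42.0³·23) = 2.4305 N/mm
k_C = Gd⁴/(8D³N_a) = (77.3×10³)(7.6⁴)/(8·44.0³·5) = 75.686 N/mm
Parallel: k_eq = 2.3969 + 2.4305 + 75.686 = 80.513 N/mm
δ = F/k_eq = 1710/80.513 = 21.239 mm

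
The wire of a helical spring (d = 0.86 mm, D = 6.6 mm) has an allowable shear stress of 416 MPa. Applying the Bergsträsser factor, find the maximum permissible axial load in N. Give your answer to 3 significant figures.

C = D/d = 6.6/0.86 = 7.6744
K_B = (4C+2)/(4C−3) = 32.698/27.698 = 1.1805
τ_max = K·8FD/(πd³) → F_max = τ_allow·πd³/(8DK)
F_max = 416·π·0.86³/(8·6.6·1.1805) = 831.26/62.331 = 13.336 N

13.3 N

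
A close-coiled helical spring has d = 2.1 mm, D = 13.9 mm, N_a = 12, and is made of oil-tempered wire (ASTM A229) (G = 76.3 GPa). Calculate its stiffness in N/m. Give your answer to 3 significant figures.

5760 N/m

k = Gd⁴/(8D³N_a) = (76.3×10³ × 2.1⁴) / (8 × 13.9³ × 12)
  = 1.48389e+06 / 257819 = 5.7555 N/mm = 5755.5 N/m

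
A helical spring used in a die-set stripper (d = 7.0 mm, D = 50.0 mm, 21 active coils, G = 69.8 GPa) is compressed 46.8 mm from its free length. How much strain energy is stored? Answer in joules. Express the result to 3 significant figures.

8.74 J

k = Gd⁴/(8D³N_a) = (69.8×10³)(7.0⁴)/(8·50.0³·21) = 7.9805 N/mm
U = ½kδ² = 0.5 × 7.9805 × 46.8² = 8739.6 N·mm = 8.7396 J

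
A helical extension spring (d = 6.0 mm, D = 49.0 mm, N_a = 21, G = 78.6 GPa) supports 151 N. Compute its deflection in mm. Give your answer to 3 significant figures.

29.3 mm

k = Gd⁴/(8D³N_a) = (78.6×10³)(6.0⁴)/(8·49.0³·21) = 5.1538 N/mm
δ = F/k = 151 / 5.1538 = 29.299 mm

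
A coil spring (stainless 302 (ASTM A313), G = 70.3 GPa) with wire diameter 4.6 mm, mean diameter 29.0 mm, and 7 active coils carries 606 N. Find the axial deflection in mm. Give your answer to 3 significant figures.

k = Gd⁴/(8D³N_a) = (70.3×10³)(4.6⁴)/(8·29.0³·7) = 23.046 N/mm
δ = F/k = 606 / 23.046 = 26.295 mm

26.3 mm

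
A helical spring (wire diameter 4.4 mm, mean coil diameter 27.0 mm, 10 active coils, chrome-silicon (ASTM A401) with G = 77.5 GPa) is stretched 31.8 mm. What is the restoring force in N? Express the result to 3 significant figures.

k = Gd⁴/(8D³N_a) = (77.5×10³)(4.4⁴)/(8·27.0³·10) = 18.447 N/mm
F = k·δ = 18.447 × 31.8 = 586.62 N

587 N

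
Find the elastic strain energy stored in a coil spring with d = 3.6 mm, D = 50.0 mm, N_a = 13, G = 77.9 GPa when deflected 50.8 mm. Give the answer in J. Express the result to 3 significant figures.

1.30 J

k = Gd⁴/(8D³N_a) = (77.9×10³)(3.6⁴)/(8·50.0³·13) = 1.0065 N/mm
U = ½kδ² = 0.5 × 1.0065 × 50.8² = 1298.7 N·mm = 1.2987 J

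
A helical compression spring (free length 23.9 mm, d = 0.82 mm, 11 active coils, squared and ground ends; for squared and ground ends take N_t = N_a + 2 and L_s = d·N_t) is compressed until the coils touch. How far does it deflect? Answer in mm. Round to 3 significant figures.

N_t = 13; L_s = 0.82·13 = 10.66 mm
δ_solid = L₀ − L_s = 23.9 − 10.66 = 13.24 mm

13.2 mm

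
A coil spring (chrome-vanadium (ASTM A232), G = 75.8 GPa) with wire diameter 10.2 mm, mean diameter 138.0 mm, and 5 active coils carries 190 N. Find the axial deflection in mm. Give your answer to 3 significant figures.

k = Gd⁴/(8D³N_a) = (75.8×10³)(10.2⁴)/(8·138.0³·5) = 7.805 N/mm
δ = F/k = 190 / 7.805 = 24.343 mm

24.3 mm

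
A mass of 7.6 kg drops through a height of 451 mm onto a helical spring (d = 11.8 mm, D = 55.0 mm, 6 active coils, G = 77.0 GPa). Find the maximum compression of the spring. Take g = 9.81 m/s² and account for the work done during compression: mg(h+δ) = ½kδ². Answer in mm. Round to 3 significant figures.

k = Gd⁴/(8D³N_a) = (77.0×10³)(11.8⁴)/(8·55.0³·6) = 186.93 N/mm
W = mg = 7.6 × 9.81 = 74.556 N
½kδ² − Wδ − Wh = 0 → δ = (W + √(W² + 2kWh))/k
δ = (74.556 + √(5558.6 + 1.25713e+07))/186.93 = (74.556 + 3546.4)/186.93 = 19.37 mm

19.4 mm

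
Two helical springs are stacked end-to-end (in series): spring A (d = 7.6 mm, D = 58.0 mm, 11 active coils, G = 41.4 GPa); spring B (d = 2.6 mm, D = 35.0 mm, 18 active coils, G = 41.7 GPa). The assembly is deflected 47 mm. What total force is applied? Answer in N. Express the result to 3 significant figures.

k_A = Gd⁴/(8D³N_a) = (41.4×10³)(7.6⁴)/(8·58.0³·11) = 8.0443 N/mm
k_B = Gd⁴/(8D³N_a) = (41.7×10³)(2.6⁴)/(8·35.0³·18) = 0.30865 N/mm
Series: 1/k_eq = 1/8.0443 + 1/0.30865 = 3.3643; k_eq = 0.29724 N/mm
F = k_eq·δ = 0.29724·47 = 13.97 N

14.0 N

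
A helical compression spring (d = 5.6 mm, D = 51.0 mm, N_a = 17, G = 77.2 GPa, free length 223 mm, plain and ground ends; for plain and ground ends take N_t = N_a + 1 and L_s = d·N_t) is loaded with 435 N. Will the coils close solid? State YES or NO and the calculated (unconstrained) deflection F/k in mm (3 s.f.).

NO, δ = 103 mm

k = Gd⁴/(8D³N_a) = (77.2×10³)(5.6⁴)/(8·51.0³·17) = 4.2084 N/mm
N_t = 18; L_s = 5.6·18 = 100.8 mm; δ_solid = L₀ − L_s = 223 − 100.8 = 122.2 mm
δ = F/k = 435/4.2084 = 103.36 mm
δ < δ_solid → spring does not go solid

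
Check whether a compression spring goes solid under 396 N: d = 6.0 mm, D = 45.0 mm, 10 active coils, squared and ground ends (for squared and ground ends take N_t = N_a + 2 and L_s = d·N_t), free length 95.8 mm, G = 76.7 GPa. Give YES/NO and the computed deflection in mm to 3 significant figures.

k = Gd⁴/(8D³N_a) = (76.7×10³)(6.0⁴)/(8·45.0³·10) = 13.636 N/mm
N_t = 12; L_s = 6.0·12 = 72 mm; δ_solid = L₀ − L_s = 95.8 − 72 = 23.8 mm
δ = F/k = 396/13.636 = 29.042 mm
δ ≥ δ_solid → spring goes solid

YES, δ = 29.0 mm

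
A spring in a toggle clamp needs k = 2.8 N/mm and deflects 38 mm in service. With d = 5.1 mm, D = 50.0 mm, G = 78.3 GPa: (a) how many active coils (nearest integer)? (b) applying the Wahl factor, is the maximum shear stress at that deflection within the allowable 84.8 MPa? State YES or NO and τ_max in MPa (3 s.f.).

N_a = Gd⁴/(8D³k) = (78.3×10³)(5.1⁴)/(8·50.0³·2.8) = 18.92 → N_a = 19
Actual rate k = Gd⁴/(8D³·19) = 2.788 N/mm
Working load F = kδ = 2.788·38 = 105.94 N
C = 50.0/5.1 = 9.8039; K_W = (4C−1)/(4C−4)+0.615/C = 1.1479
τ_max = K_W·8FD/(πd³) = 1.1479·101.69 = 116.73 MPa
τ_max > 84.8 MPa → exceeds allowable

(a) 19 coils; (b) NO, τ_max = 117 MPa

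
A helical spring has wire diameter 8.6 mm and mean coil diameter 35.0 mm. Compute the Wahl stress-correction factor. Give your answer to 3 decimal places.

C = D/d = 35.0/8.6 = 4.0698
K_W = (4C−1)/(4C−4) + 0.615/C = 15.279/12.279 + 0.1511 = 1.3954

1.395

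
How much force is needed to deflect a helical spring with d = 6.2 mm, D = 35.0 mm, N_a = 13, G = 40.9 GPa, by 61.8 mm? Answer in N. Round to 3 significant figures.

838 N

k = Gd⁴/(8D³N_a) = (40.9×10³)(6.2⁴)/(8·35.0³·13) = 13.554 N/mm
F = k·δ = 13.554 × 61.8 = 837.61 N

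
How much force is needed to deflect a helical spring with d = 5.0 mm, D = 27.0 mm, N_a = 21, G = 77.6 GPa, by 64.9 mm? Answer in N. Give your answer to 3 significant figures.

k = Gd⁴/(8D³N_a) = (77.6×10³)(5.0⁴)/(8·27.0³·21) = 14.667 N/mm
F = k·δ = 14.667 × 64.9 = 951.89 N

952 N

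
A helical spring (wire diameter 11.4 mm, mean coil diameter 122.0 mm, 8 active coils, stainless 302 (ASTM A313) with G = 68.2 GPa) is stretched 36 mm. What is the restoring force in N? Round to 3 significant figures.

k = Gd⁴/(8D³N_a) = (68.2×10³)(11.4⁴)/(8·122.0³·8) = 9.9116 N/mm
F = k·δ = 9.9116 × 36 = 356.82 N

357 N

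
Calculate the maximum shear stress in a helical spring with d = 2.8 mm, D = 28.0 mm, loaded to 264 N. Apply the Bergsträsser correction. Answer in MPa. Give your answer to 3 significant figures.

Spring index C = D/d = 28.0/2.8 = 10.0000
K_B = (4C+2)/(4C−3) = 42.000/37.000 = 1.1351
τ₀ = 8FD/(πd³) = 8·264·28.0/(π·2.8³) = 59136/68.964 = 857.49 MPa
τ_max = K·τ₀ = 1.1351 × 857.49 = 973.36 MPa

973 MPa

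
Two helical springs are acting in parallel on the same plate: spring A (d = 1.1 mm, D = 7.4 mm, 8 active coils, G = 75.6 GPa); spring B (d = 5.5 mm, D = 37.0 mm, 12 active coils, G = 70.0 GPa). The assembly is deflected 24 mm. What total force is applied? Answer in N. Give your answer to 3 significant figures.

k_A = Gd⁴/(8D³N_a) = (75.6×10³)(1.1⁴)/(8·7.4³·8) = 4.2679 N/mm
k_B = Gd⁴/(8D³N_a) = (70.0×10³)(5.5⁴)/(8·37.0³·12) = 13.173 N/mm
Parallel: k_eq = 4.2679 + 13.173 = 17.441 N/mm
F = k_eq·δ = 17.441·24 = 418.57 N

419 N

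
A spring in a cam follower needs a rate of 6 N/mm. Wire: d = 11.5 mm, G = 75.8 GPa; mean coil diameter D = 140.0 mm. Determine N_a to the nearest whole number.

N_a = Gd⁴/(8D³k) = (75.8×10³ × 11.5⁴)/(8 × 140.0³ × 6)
    = 1.32575e+09 / 1.31712e+08 = 10.07 → 10 coils

10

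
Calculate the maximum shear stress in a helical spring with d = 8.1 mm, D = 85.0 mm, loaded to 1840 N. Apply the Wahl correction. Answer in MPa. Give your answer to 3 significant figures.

Spring index C = D/d = 85.0/8.1 = 10.4938
K_W = (4C−1)/(4C−4) + 0.615/C = 40.975/37.975 + 0.0586 = 1.1376
τ₀ = 8FD/(πd³) = 8·1840·85.0/(π·8.1³) = 1.2512e+06/1669.6 = 749.41 MPa
τ_max = K·τ₀ = 1.1376 × 749.41 = 852.54 MPa

853 MPa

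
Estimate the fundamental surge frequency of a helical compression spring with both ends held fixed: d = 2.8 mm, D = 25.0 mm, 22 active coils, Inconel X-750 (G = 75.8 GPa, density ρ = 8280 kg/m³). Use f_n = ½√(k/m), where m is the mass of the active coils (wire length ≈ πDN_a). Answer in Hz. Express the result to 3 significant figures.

69.3 Hz

k = Gd⁴/(8D³N_a) = (75.8×10³)(2.8⁴)/(8·25.0³·22) = 1.6942 N/mm = 1694.2 N/m
Wire length L = πDN_a = π·25.0·22 = 1727.9 mm
m = ρ·(πd²/4)·L = 8280 × 6.1575×10⁻⁶ m² × 1.7279 m = 0.088095 kg
f_n = ½√(k/m) = 0.5·√(1694.2/0.088095) = 0.5·√(19232) = 69.339 Hz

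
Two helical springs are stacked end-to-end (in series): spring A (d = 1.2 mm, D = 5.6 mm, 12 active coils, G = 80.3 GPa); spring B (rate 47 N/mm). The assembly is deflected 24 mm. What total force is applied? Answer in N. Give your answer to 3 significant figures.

196 N

k_A = Gd⁴/(8D³N_a) = (80.3×10³)(1.2⁴)/(8·5.6³·12) = 9.8765 N/mm
Series: 1/k_eq = 1/9.8765 + 1/47 = 0.12253; k_eq = 8.1615 N/mm
F = k_eq·δ = 8.1615·24 = 195.88 N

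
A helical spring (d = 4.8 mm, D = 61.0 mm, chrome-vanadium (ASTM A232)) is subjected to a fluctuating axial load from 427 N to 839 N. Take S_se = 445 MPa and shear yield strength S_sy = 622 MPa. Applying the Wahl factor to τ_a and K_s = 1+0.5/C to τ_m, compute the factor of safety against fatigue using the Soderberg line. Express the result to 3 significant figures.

C = D/d = 61.0/4.8 = 12.7083; K_W = (4C−1)/(4C−4)+0.615/C = 1.1125; K_s = 1+0.5/C = 1.0393
F_a = (F_max−F_min)/2 = 206 N; F_m = (F_max+F_min)/2 = 633 N
τ_a = K_W·8F_aD/(πd³) = 1.1125 × 289.34 = 321.88 MPa
τ_m = K_s·8F_mD/(πd³) = 1.0393 × 889.1 = 924.08 MPa
Soderberg: 1/n_f = τ_a/S_se + τ_m/S_sy = 321.88/445 + 924.08/622 = 0.72333 + 1.48566 = 2.209
n_f = 1/2.209 = 0.4527

0.453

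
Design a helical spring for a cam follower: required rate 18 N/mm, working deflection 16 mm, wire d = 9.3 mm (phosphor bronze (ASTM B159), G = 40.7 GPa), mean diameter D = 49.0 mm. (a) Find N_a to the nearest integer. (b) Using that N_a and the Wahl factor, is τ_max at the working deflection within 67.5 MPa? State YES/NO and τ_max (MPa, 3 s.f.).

N_a = Gd⁴/(8D³k) = (40.7×10³)(9.3⁴)/(8·49.0³·18) = 17.97 → N_a = 18
Actual rate k = Gd⁴/(8D³·18) = 17.971 N/mm
Working load F = kδ = 17.971·16 = 287.54 N
C = 49.0/9.3 = 5.2688; K_W = (4C−1)/(4C−4)+0.615/C = 1.2924
τ_max = K_W·8FD/(πd³) = 1.2924·44.605 = 57.648 MPa
τ_max ≤ 67.5 MPa → acceptable

(a) 18 coils; (b) YES, τ_max = 57.6 MPa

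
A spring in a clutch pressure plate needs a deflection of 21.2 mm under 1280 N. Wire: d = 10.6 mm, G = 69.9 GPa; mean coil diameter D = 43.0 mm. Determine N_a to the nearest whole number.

23

Required rate k = F/δ = 1280/21.2 = 60.377 N/mm
N_a = Gd⁴/(8D³k) = (69.9×10³ × 10.6⁴)/(8 × 43.0³ × 60.377)
    = 8.82471e+08 / 3.84034e+07 = 22.98 → 23 coils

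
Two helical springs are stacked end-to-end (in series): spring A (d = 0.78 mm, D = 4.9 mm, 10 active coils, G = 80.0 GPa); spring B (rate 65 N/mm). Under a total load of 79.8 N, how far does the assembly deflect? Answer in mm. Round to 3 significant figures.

k_A = Gd⁴/(8D³N_a) = (80.0×10³)(0.78⁴)/(8·4.9³·10) = 3.1462 N/mm
Series: 1/k_eq = 1/3.1462 + 1/65 = 0.33323; k_eq = 3.001 N/mm
δ = F/k_eq = 79.8/3.001 = 26.591 mm

26.6 mm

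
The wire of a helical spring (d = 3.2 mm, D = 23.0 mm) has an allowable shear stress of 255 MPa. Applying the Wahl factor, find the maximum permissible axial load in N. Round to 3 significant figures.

118 N

C = D/d = 23.0/3.2 = 7.1875
K_W = (4C−1)/(4C−4) + 0.615/C = 27.750/24.750 + 0.0856 = 1.2068
τ_max = K·8FD/(πd³) → F_max = τ_allow·πd³/(8DK)
F_max = 255·π·3.2³/(8·23.0·1.2068) = 26251/222.05 = 118.22 N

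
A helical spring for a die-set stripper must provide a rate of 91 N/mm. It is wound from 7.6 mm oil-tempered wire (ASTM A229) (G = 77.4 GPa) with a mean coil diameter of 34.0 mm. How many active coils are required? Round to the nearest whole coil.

N_a = Gd⁴/(8D³k) = (77.4×10³ × 7.6⁴)/(8 × 34.0³ × 91)
    = 2.58223e+08 / 2.86133e+07 = 9.025 → 9 coils

9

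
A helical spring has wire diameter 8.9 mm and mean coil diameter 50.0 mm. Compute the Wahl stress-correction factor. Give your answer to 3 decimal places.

1.272

C = D/d = 50.0/8.9 = 5.6180
K_W = (4C−1)/(4C−4) + 0.615/C = 21.472/18.472 + 0.1095 = 1.2719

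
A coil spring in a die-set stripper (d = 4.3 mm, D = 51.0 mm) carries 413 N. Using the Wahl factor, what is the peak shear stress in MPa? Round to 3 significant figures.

Spring index C = D/d = 51.0/4.3 = 11.8605
K_W = (4C−1)/(4C−4) + 0.615/C = 46.442/43.442 + 0.0519 = 1.1209
τ₀ = 8FD/(πd³) = 8·413·51.0/(π·4.3³) = 168504/249.78 = 674.61 MPa
τ_max = K·τ₀ = 1.1209 × 674.61 = 756.18 MPa

756 MPa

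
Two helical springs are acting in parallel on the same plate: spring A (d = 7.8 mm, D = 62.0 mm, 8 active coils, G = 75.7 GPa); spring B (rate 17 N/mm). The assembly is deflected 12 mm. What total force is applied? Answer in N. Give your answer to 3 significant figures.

k_A = Gd⁴/(8D³N_a) = (75.7×10³)(7.8⁴)/(8·62.0³·8) = 18.37 N/mm
Parallel: k_eq = 18.37 + 17 = 35.37 N/mm
F = k_eq·δ = 35.37·12 = 424.45 N

424 N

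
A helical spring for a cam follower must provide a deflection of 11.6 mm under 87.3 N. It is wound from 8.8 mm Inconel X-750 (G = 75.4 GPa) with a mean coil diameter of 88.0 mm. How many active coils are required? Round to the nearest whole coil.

Required rate k = F/δ = 87.3/11.6 = 7.5259 N/mm
N_a = Gd⁴/(8D³k) = (75.4×10³ × 8.8⁴)/(8 × 88.0³ × 7.5259)
    = 4.5217e+08 / 4.10293e+07 = 11.02 → 11 coils

11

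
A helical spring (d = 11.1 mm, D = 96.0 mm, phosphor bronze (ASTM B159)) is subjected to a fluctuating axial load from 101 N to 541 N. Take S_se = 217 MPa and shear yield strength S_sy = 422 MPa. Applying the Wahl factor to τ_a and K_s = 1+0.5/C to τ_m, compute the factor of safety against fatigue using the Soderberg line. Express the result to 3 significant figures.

C = D/d = 96.0/11.1 = 8.6486; K_W = (4C−1)/(4C−4)+0.615/C = 1.1692; K_s = 1+0.5/C = 1.0578
F_a = (F_max−F_min)/2 = 220 N; F_m = (F_max+F_min)/2 = 321 N
τ_a = K_W·8F_aD/(πd³) = 1.1692 × 39.325 = 45.977 MPa
τ_m = K_s·8F_mD/(πd³) = 1.0578 × 57.378 = 60.695 MPa
Soderberg: 1/n_f = τ_a/S_se + τ_m/S_sy = 45.977/217 + 60.695/422 = 0.21188 + 0.14383 = 0.3557
n_f = 1/0.3557 = 2.811

2.81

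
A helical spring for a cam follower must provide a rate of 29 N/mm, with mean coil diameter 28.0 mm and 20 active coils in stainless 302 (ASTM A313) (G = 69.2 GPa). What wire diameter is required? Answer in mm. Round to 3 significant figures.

d = (8D³N_a·k / G)^(1/4) = (8·28.0³·20·29 / (69.2×10³))^0.25
  = (1471.9)^0.25 = 6.1940 mm

6.19 mm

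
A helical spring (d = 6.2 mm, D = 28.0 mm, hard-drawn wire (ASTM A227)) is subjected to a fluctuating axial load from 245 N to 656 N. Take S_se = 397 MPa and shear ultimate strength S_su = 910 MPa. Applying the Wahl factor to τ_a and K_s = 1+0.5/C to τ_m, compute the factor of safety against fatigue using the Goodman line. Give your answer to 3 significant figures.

2.68

C = D/d = 28.0/6.2 = 4.5161; K_W = (4C−1)/(4C−4)+0.615/C = 1.3495; K_s = 1+0.5/C = 1.1107
F_a = (F_max−F_min)/2 = 205.5 N; F_m = (F_max+F_min)/2 = 450.5 N
τ_a = K_W·8F_aD/(πd³) = 1.3495 × 61.48 = 82.966 MPa
τ_m = K_s·8F_mD/(πd³) = 1.1107 × 134.78 = 149.7 MPa
Goodman: 1/n_f = τ_a/S_se + τ_m/S_su = 82.966/397 + 149.7/910 = 0.20898 + 0.16450 = 0.37349
n_f = 1/0.37349 = 2.677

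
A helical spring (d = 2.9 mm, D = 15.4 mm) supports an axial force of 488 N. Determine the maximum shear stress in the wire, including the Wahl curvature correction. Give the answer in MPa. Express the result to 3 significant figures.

Spring index C = D/d = 15.4/2.9 = 5.3103
K_W = (4C−1)/(4C−4) + 0.615/C = 20.241/17.241 + 0.1158 = 1.2898
τ₀ = 8FD/(πd³) = 8·488·15.4/(π·2.9³) = 60121.6/76.62 = 784.67 MPa
τ_max = K·τ₀ = 1.2898 × 784.67 = 1012.1 MPa

1010 MPa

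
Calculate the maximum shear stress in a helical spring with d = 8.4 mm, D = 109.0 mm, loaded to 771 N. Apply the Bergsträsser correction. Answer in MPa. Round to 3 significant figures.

398 MPa

Spring index C = D/d = 109.0/8.4 = 12.9762
K_B = (4C+2)/(4C−3) = 53.905/48.905 = 1.1022
τ₀ = 8FD/(πd³) = 8·771·109.0/(π·8.4³) = 672312/1862 = 361.06 MPa
τ_max = K·τ₀ = 1.1022 × 361.06 = 397.98 MPa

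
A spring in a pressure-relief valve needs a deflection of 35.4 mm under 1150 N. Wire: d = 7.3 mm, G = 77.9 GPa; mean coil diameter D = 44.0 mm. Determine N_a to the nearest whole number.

10

Required rate k = F/δ = 1150/35.4 = 32.486 N/mm
N_a = Gd⁴/(8D³k) = (77.9×10³ × 7.3⁴)/(8 × 44.0³ × 32.486)
    = 2.21222e+08 / 2.21382e+07 = 9.993 → 10 coils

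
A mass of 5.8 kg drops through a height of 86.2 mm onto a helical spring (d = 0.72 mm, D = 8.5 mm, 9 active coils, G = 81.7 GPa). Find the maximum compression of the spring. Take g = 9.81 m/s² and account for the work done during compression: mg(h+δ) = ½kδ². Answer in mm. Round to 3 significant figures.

296 mm

k = Gd⁴/(8D³N_a) = (81.7×10³)(0.72⁴)/(8·8.5³·9) = 0.49655 N/mm
W = mg = 5.8 × 9.81 = 56.898 N
½kδ² − Wδ − Wh = 0 → δ = (W + √(W² + 2kWh))/k
δ = (56.898 + √(3237.4 + 4870.76))/0.49655 = (56.898 + 90.045)/0.49655 = 295.93 mm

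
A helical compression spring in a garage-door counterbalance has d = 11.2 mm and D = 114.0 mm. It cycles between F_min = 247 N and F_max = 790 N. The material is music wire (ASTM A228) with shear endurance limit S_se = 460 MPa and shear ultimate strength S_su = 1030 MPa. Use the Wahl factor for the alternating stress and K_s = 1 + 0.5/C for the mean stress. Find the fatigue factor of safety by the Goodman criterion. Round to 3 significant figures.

C = D/d = 114.0/11.2 = 10.1786; K_W = (4C−1)/(4C−4)+0.615/C = 1.1421; K_s = 1+0.5/C = 1.0491
F_a = (F_max−F_min)/2 = 271.5 N; F_m = (F_max+F_min)/2 = 518.5 N
τ_a = K_W·8F_aD/(πd³) = 1.1421 × 56.1 = 64.073 MPa
τ_m = K_s·8F_mD/(πd³) = 1.0491 × 107.14 = 112.4 MPa
Goodman: 1/n_f = τ_a/S_se + τ_m/S_su = 64.073/460 + 112.4/1030 = 0.13929 + 0.10913 = 0.24842
n_f = 1/0.24842 = 4.026

4.03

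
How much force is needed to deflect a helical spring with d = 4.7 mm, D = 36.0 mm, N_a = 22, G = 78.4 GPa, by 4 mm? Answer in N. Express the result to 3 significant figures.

k = Gd⁴/(8D³N_a) = (78.4×10³)(4.7⁴)/(8·36.0³·22) = 4.6589 N/mm
F = k·δ = 4.6589 × 4 = 18.636 N

18.6 N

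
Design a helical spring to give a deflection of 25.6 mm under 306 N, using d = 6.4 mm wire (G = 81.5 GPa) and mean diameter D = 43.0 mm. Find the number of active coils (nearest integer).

18

Required rate k = F/δ = 306/25.6 = 11.953 N/mm
N_a = Gd⁴/(8D³k) = (81.5×10³ × 6.4⁴)/(8 × 43.0³ × 11.953)
    = 1.36734e+08 / 7.60286e+06 = 17.98 → 18 coils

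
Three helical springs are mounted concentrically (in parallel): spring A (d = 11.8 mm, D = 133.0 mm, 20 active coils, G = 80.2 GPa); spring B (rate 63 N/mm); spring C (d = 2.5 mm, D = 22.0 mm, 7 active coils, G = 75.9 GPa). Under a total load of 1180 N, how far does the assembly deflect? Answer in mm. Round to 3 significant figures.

16.4 mm

k_A = Gd⁴/(8D³N_a) = (80.2×10³)(11.8⁴)/(8·133.0³·20) = 4.1307 N/mm
k_C = Gd⁴/(8D³N_a) = (75.9×10³)(2.5⁴)/(8·22.0³·7) = 4.9722 N/mm
Parallel: k_eq = 4.1307 + 63 + 4.9722 = 72.103 N/mm
δ = F/k_eq = 1180/72.103 = 16.365 mm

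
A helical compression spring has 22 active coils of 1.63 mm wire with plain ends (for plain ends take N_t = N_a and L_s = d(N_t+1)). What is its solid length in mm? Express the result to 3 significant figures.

plain ends: N_t = N_a = 22
L_s = d·(N_t+1) = 1.63 × 23 = 37.49 mm

37.5 mm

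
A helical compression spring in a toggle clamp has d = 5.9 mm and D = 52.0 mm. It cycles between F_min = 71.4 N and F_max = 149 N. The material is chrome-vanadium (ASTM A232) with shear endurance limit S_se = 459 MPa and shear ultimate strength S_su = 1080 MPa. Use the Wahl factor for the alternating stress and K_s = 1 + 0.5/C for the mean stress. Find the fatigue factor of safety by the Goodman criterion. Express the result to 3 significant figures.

C = D/d = 52.0/5.9 = 8.8136; K_W = (4C−1)/(4C−4)+0.615/C = 1.1658; K_s = 1+0.5/C = 1.0567
F_a = (F_max−F_min)/2 = 38.8 N; F_m = (F_max+F_min)/2 = 110.2 N
τ_a = K_W·8F_aD/(πd³) = 1.1658 × 25.016 = 29.163 MPa
τ_m = K_s·8F_mD/(πd³) = 1.0567 × 71.051 = 75.082 MPa
Goodman: 1/n_f = τ_a/S_se + τ_m/S_su = 29.163/459 + 75.082/1080 = 0.06354 + 0.06952 = 0.13306
n_f = 1/0.13306 = 7.516

7.52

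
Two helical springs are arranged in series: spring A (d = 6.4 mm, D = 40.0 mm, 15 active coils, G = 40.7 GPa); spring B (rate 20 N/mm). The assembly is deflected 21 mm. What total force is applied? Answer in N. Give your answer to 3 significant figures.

k_A = Gd⁴/(8D³N_a) = (40.7×10³)(6.4⁴)/(8·40.0³·15) = 8.8911 N/mm
Series: 1/k_eq = 1/8.8911 + 1/20 = 0.16247; k_eq = 6.1549 N/mm
F = k_eq·δ = 6.1549·21 = 129.25 N

129 N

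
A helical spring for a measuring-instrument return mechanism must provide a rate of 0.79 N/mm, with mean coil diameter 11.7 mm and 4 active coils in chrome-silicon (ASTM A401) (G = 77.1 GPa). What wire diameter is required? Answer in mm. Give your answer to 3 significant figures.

d = (8D³N_a·k / G)^(1/4) = (8·11.7³·4·0.79 / (77.1×10³))^0.25
  = (0.52515)^0.25 = 0.8513 mm

0.851 mm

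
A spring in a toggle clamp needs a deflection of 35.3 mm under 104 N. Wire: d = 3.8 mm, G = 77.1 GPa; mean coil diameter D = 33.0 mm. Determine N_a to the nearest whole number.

Required rate k = F/δ = 104/35.3 = 2.9462 N/mm
N_a = Gd⁴/(8D³k) = (77.1×10³ × 3.8⁴)/(8 × 33.0³ × 2.9462)
    = 1.60764e+07 / 847014 = 18.98 → 19 coils

19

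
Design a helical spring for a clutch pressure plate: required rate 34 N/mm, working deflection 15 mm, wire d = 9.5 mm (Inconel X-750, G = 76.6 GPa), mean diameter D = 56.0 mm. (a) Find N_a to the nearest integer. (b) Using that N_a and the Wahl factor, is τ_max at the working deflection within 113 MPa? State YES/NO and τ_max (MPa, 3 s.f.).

N_a = Gd⁴/(8D³k) = (76.6×10³)(9.5⁴)/(8·56.0³·34) = 13.06 → N_a = 13
Actual rate k = Gd⁴/(8D³·13) = 34.161 N/mm
Working load F = kδ = 34.161·15 = 512.41 N
C = 56.0/9.5 = 5.8947; K_W = (4C−1)/(4C−4)+0.615/C = 1.2576
τ_max = K_W·8FD/(πd³) = 1.2576·85.226 = 107.18 MPa
τ_max ≤ 113 MPa → acceptable

(a) 13 coils; (b) YES, τ_max = 107 MPa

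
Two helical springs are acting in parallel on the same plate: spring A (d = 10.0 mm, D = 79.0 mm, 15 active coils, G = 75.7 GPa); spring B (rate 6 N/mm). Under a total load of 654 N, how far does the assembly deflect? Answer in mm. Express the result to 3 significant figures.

k_A = Gd⁴/(8D³N_a) = (75.7×10³)(10.0⁴)/(8·79.0³·15) = 12.795 N/mm
Parallel: k_eq = 12.795 + 6 = 18.795 N/mm
δ = F/k_eq = 654/18.795 = 34.797 mm

34.8 mm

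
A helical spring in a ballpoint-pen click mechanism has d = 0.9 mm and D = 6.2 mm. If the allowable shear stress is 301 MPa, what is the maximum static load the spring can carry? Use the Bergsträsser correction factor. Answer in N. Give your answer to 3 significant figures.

C = D/d = 6.2/0.9 = 6.8889
K_B = (4C+2)/(4C−3) = 29.556/24.556 = 1.2036
τ_max = K·8FD/(πd³) → F_max = τ_allow·πd³/(8DK)
F_max = 301·π·0.9³/(8·6.2·1.2036) = 689.36/59.7 = 11.547 N

11.5 N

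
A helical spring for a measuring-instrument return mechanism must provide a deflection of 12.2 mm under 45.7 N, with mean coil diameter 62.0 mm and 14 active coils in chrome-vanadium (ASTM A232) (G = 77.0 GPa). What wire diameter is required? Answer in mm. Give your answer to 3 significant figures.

Required rate k = F/δ = 45.7/12.2 = 3.7459 N/mm
d = (8D³N_a·k / G)^(1/4) = (8·62.0³·14·3.7459 / (77.0×10³))^0.25
  = (1298.6)^0.25 = 6.0029 mm

6.00 mm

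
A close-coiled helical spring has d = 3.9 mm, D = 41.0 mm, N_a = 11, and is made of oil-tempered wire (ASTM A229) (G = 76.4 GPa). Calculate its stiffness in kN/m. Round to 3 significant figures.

2.91 kN/m

k = Gd⁴/(8D³N_a) = (76.4×10³ × 3.9⁴) / (8 × 41.0³ × 11)
  = 1.76747e+07 / 6.06505e+06 = 2.9142 N/mm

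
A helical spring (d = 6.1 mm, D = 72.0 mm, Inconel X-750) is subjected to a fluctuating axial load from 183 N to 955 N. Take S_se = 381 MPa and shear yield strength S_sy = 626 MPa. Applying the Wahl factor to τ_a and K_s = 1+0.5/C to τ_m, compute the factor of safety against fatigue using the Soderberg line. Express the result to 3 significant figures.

0.594

C = D/d = 72.0/6.1 = 11.8033; K_W = (4C−1)/(4C−4)+0.615/C = 1.1215; K_s = 1+0.5/C = 1.0424
F_a = (F_max−F_min)/2 = 386 N; F_m = (F_max+F_min)/2 = 569 N
τ_a = K_W·8F_aD/(πd³) = 1.1215 × 311.8 = 349.69 MPa
τ_m = K_s·8F_mD/(πd³) = 1.0424 × 459.62 = 479.09 MPa
Soderberg: 1/n_f = τ_a/S_se + τ_m/S_sy = 349.69/381 + 479.09/626 = 0.91782 + 0.76531 = 1.6831
n_f = 1/1.6831 = 0.5941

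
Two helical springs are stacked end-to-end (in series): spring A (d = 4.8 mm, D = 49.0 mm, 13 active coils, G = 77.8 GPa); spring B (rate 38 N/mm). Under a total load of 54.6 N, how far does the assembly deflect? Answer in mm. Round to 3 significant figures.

k_A = Gd⁴/(8D³N_a) = (77.8×10³)(4.8⁴)/(8·49.0³·13) = 3.3754 N/mm
Series: 1/k_eq = 1/3.3754 + 1/38 = 0.32258; k_eq = 3.1 N/mm
δ = F/k_eq = 54.6/3.1 = 17.613 mm

17.6 mm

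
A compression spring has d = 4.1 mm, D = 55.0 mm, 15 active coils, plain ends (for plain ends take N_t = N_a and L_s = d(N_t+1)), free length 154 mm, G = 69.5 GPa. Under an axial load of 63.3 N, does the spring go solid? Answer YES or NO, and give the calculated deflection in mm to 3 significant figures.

k = Gd⁴/(8D³N_a) = (69.5×10³)(4.1⁴)/(8·55.0³·15) = 0.98367 N/mm
N_t = 15; L_s = 4.1·16 = 65.6 mm; δ_solid = L₀ − L_s = 154 − 65.6 = 88.4 mm
δ = F/k = 63.3/0.98367 = 64.351 mm
δ < δ_solid → spring does not go solid

NO, δ = 64.4 mm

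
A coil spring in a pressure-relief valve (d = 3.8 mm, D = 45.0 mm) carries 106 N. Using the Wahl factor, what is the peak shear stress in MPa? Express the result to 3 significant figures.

Spring index C = D/d = 45.0/3.8 = 11.8421
K_W = (4C−1)/(4C−4) + 0.615/C = 46.368/43.368 + 0.0519 = 1.1211
τ₀ = 8FD/(πd³) = 8·106·45.0/(π·3.8³) = 38160/172.39 = 221.36 MPa
τ_max = K·τ₀ = 1.1211 × 221.36 = 248.17 MPa

248 MPa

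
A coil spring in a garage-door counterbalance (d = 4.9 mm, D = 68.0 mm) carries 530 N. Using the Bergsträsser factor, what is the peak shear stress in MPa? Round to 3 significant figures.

Spring index C = D/d = 68.0/4.9 = 13.8776
K_B = (4C+2)/(4C−3) = 57.510/52.510 = 1.0952
τ₀ = 8FD/(πd³) = 8·530·68.0/(π·4.9³) = 288320/369.61 = 780.08 MPa
τ_max = K·τ₀ = 1.0952 × 780.08 = 854.35 MPa

854 MPa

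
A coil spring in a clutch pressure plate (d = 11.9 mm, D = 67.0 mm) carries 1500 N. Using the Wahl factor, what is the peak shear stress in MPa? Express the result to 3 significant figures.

Spring index C = D/d = 67.0/11.9 = 5.6303
K_W = (4C−1)/(4C−4) + 0.615/C = 21.521/18.521 + 0.1092 = 1.2712
τ₀ = 8FD/(πd³) = 8·1500·67.0/(π·11.9³) = 804000/5294.1 = 151.87 MPa
τ_max = K·τ₀ = 1.2712 × 151.87 = 193.06 MPa

193 MPa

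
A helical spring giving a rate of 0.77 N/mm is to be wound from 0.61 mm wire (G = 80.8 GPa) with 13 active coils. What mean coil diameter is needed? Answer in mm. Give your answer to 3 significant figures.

D = (Gd⁴/(8N_a·k))^(1/3) = (80.8×10³·0.61⁴/(8·13·0.77))^(1/3)
  = (139.703)^(1/3) = 5.1888 mm

5.19 mm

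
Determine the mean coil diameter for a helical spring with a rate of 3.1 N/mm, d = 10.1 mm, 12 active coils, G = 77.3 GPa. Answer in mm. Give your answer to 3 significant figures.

D = (Gd⁴/(8N_a·k))^(1/3) = (77.3×10³·10.1⁴/(8·12·3.1))^(1/3)
  = (2.70291e+06)^(1/3) = 139.2977 mm

139 mm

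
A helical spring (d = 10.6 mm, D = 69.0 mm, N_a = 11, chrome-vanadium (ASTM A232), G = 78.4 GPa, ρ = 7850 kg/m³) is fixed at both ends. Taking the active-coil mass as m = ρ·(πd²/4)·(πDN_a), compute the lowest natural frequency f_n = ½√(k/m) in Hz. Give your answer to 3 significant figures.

72.0 Hz

k = Gd⁴/(8D³N_a) = (78.4×10³)(10.6⁴)/(8·69.0³·11) = 34.238 N/mm = 34238 N/m
Wire length L = πDN_a = π·69.0·11 = 2384.5 mm
m = ρ·(πd²/4)·L = 7850 × 88.247×10⁻⁶ m² × 2.3845 m = 1.6518 kg
f_n = ½√(k/m) = 0.5·√(34238/1.6518) = 0.5·√(20727) = 71.985 Hz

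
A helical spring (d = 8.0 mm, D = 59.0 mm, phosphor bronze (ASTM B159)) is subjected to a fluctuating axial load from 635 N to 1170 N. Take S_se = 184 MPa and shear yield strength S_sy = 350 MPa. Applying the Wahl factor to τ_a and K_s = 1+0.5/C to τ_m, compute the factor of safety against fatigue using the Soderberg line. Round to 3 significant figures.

0.757

C = D/d = 59.0/8.0 = 7.3750; K_W = (4C−1)/(4C−4)+0.615/C = 1.2010; K_s = 1+0.5/C = 1.0678
F_a = (F_max−F_min)/2 = 267.5 N; F_m = (F_max+F_min)/2 = 902.5 N
τ_a = K_W·8F_aD/(πd³) = 1.2010 × 78.496 = 94.276 MPa
τ_m = K_s·8F_mD/(πd³) = 1.0678 × 264.83 = 282.79 MPa
Soderberg: 1/n_f = τ_a/S_se + τ_m/S_sy = 94.276/184 + 282.79/350 = 0.51237 + 0.80796 = 1.3203
n_f = 1/1.3203 = 0.7574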